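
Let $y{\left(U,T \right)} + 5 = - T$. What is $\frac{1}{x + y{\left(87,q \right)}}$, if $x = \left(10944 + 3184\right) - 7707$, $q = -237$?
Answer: $\frac{1}{6653} \approx 0.00015031$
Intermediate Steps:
$x = 6421$ ($x = 14128 - 7707 = 6421$)
$y{\left(U,T \right)} = -5 - T$
$\frac{1}{x + y{\left(87,q \right)}} = \frac{1}{6421 - -232} = \frac{1}{6421 + \left(-5 + 237\right)} = \frac{1}{6421 + 232} = \frac{1}{6653}$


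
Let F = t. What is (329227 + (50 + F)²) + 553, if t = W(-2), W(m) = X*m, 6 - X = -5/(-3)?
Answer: 2983396/9 ≈ 3.3149e+5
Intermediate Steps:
X = 13/3 (X = 6 - (-5)/(-3) = 6 - (-5)*(-1)/3 = 6 - 1*5/3 = 6 - 5/3 = 13/3 ≈ 4.3333)
W(m) = 13*m/3
t = -26/3 (t = (13/3)*(-2) = -26/3 ≈ -8.6667)
F = -26/3 ≈ -8.6667
(329227 + (50 + F)²) + 553 = (329227 + (50 - 26/3)²) + 553 = (329227 + (124/3)²) + 553 = (329227 + 15376/9) + 553 = 2978419/9 + 553 = 2983396/9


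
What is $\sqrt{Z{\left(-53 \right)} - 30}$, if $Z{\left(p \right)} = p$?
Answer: $i \sqrt{83} \approx 9.1104 i$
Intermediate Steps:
$\sqrt{Z{\left(-53 \right)} - 30} = \sqrt{-53 - 30} = \sqrt{-83} = i \sqrt{83}$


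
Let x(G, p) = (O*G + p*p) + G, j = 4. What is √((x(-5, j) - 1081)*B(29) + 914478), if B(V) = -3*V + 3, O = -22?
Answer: √995118 ≈ 997.56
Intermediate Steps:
x(G, p) = p² - 21*G (x(G, p) = (-22*G + p*p) + G = (-22*G + p²) + G = (p² - 22*G) + G = p² - 21*G)
B(V) = 3 - 3*V
√((x(-5, j) - 1081)*B(29) + 914478) = √(((4² - 21*(-5)) - 1081)*(3 - 3*29) + 914478) = √(((16 + 105) - 1081)*(3 - 87) + 914478) = √((121 - 1081)*(-84) + 914478) = √(-960*(-84) + 914478) = √(80640 + 914478) = √995118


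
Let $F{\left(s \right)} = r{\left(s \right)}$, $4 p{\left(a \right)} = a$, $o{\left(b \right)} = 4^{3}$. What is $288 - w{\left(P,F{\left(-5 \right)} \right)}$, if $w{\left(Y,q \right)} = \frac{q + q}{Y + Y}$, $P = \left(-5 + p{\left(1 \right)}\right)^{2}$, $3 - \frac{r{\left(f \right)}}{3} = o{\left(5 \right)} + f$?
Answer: $\frac{106656}{361} \approx 295.45$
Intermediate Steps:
$o{\left(b \right)} = 64$
$p{\left(a \right)} = \frac{a}{4}$
$r{\left(f \right)} = -183 - 3 f$ ($r{\left(f \right)} = 9 - 3 \left(64 + f\right) = 9 - \left(192 + 3 f\right) = -183 - 3 f$)
$F{\left(s \right)} = -183 - 3 s$
$P = \frac{361}{16}$ ($P = \left(-5 + \frac{1}{4} \cdot 1\right)^{2} = \left(-5 + \frac{1}{4}\right)^{2} = \left(- \frac{19}{4}\right)^{2} = \frac{361}{16} \approx 22.563$)
$w{\left(Y,q \right)} = \frac{q}{Y}$ ($w{\left(Y,q \right)} = \frac{2 q}{2 Y} = 2 q \frac{1}{2 Y} = \frac{q}{Y}$)
$288 - w{\left(P,F{\left(-5 \right)} \right)} = 288 - \frac{-183 - -15}{\frac{361}{16}} = 288 - \left(-183 + 15\right) \frac{16}{361} = 288 - \left(-168\right) \frac{16}{361} = 288 - - \frac{2688}{361} = 288 + \frac{2688}{361} = \frac{106656}{361}$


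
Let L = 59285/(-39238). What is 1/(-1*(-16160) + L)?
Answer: 39238/634026795 ≈ 6.1887e-5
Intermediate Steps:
L = -59285/39238 (L = 59285*(-1/39238) = -59285/39238 ≈ -1.5109)
1/(-1*(-16160) + L) = 1/(-1*(-16160) - 59285/39238) = 1/(16160 - 59285/39238) = 1/(634026795/39238) = 39238/634026795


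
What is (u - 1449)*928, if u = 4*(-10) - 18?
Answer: -1398496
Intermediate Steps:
u = -58 (u = -40 - 18 = -58)
(u - 1449)*928 = (-58 - 1449)*928 = -1507*928 = -1398496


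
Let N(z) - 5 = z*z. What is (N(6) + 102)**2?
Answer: 20449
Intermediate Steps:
N(z) = 5 + z**2 (N(z) = 5 + z*z = 5 + z**2)
(N(6) + 102)**2 = ((5 + 6**2) + 102)**2 = ((5 + 36) + 102)**2 = (41 + 102)**2 = 143**2 = 20449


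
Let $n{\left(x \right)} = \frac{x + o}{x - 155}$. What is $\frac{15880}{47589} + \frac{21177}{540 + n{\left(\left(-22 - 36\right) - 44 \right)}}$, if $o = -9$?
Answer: $\frac{87069399367}{2203227933} \approx 39.519$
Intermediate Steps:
$n{\left(x \right)} = \frac{-9 + x}{-155 + x}$ ($n{\left(x \right)} = \frac{x - 9}{x - 155} = \frac{-9 + x}{-155 + x}$)
$\frac{15880}{47589} + \frac{21177}{540 + n{\left(\left(-22 - 36\right) - 44 \right)}} = \frac{15880}{47589} + \frac{21177}{540 + \frac{-9 - 102}{-155 - 102}} = \frac{15880}{47589} + \frac{21177}{540 + \frac{1}{-257} \left(-111\right)} = \frac{15880}{47589} + \frac{21177}{540 - - \frac{111}{257}} = \frac{15880}{47589} + \frac{21177}{540 + \frac{111}{257}} = \frac{15880}{47589} + \frac{21177}{\frac{138891}{257}} = \frac{15880}{47589} + 21177 \cdot \frac{257}{138891} = \frac{15880}{47589} + \frac{1814163}{46297} = \frac{87069399367}{2203227933}$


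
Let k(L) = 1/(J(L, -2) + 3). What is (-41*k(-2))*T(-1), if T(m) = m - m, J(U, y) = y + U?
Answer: 0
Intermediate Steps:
J(U, y) = U + y
T(m) = 0
k(L) = 1/(1 + L) (k(L) = 1/((L - 2) + 3) = 1/((-2 + L) + 3) = 1/(1 + L))
(-41*k(-2))*T(-1) = -41/(1 - 2)*0 = -41/(-1)*0 = -41*(-1)*0 = 41*0 = 0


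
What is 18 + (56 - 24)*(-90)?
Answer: -2862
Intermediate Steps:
18 + (56 - 24)*(-90) = 18 + 32*(-90) = 18 - 2880 = -2862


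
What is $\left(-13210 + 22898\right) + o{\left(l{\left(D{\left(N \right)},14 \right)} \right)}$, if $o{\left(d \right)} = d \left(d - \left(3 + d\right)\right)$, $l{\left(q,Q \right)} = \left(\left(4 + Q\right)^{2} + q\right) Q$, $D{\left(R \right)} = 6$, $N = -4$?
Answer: $-4172$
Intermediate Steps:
$l{\left(q,Q \right)} = Q \left(q + \left(4 + Q\right)^{2}\right)$ ($l{\left(q,Q \right)} = \left(q + \left(4 + Q\right)^{2}\right) Q = Q \left(q + \left(4 + Q\right)^{2}\right)$)
$o{\left(d \right)} = - 3 d$ ($o{\left(d \right)} = d \left(-3\right) = - 3 d$)
$\left(-13210 + 22898\right) + o{\left(l{\left(D{\left(N \right)},14 \right)} \right)} = \left(-13210 + 22898\right) - 3 \cdot 14 \left(6 + \left(4 + 14\right)^{2}\right) = 9688 - 3 \cdot 14 \left(6 + 18^{2}\right) = 9688 - 3 \cdot 14 \left(6 + 324\right) = 9688 - 3 \cdot 14 \cdot 330 = 9688 - 13860 = -4172$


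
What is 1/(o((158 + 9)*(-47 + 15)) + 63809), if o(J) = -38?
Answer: 1/63771 ≈ 1.5681e-5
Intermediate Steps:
1/(o((158 + 9)*(-47 + 15)) + 63809) = 1/(-38 + 63809) = 1/63771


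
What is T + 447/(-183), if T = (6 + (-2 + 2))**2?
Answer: 2047/61 ≈ 33.557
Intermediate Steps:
T = 36 (T = (6 + 0)**2 = 6**2 = 36)
T + 447/(-183) = 36 + 447/(-183) = 36 + 447*(-1/183) = 36 - 149/61 = 2047/61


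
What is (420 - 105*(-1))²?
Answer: 275625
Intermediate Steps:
(420 - 105*(-1))² = (420 + 105)² = 525² = 275625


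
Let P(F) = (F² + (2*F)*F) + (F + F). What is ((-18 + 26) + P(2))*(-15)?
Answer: -360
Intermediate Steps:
P(F) = 2*F + 3*F² (P(F) = (F² + 2*F²) + 2*F = 3*F² + 2*F = 2*F + 3*F²)
((-18 + 26) + P(2))*(-15) = ((-18 + 26) + 2*(2 + 3*2))*(-15) = (8 + 2*(2 + 6))*(-15) = (8 + 2*8)*(-15) = (8 + 16)*(-15) = 24*(-15) = -360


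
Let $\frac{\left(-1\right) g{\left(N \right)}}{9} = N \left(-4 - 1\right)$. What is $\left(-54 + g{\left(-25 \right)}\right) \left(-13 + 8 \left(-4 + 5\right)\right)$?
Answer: $5895$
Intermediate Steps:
$g{\left(N \right)} = 45 N$ ($g{\left(N \right)} = - 9 N \left(-4 - 1\right) = - 9 N \left(-5\right) = - 9 \left(- 5 N\right) = 45 N$)
$\left(-54 + g{\left(-25 \right)}\right) \left(-13 + 8 \left(-4 + 5\right)\right) = \left(-54 + 45 \left(-25\right)\right) \left(-13 + 8 \left(-4 + 5\right)\right) = \left(-54 - 1125\right) \left(-13 + 8 \cdot 1\right) = - 1179 \left(-13 + 8\right) = \left(-1179\right) \left(-5\right) = 5895$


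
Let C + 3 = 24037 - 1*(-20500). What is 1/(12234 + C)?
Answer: 1/56768 ≈ 1.7616e-5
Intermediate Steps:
C = 44534 (C = -3 + (24037 - 1*(-20500)) = -3 + (24037 + 20500) = -3 + 44537 = 44534)
1/(12234 + C) = 1/(12234 + 44534) = 1/56768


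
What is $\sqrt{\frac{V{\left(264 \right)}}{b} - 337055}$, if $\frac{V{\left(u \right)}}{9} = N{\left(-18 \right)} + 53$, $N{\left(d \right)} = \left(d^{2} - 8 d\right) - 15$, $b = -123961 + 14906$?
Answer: $\frac{i \sqrt{4008593260677845}}{109055} \approx 580.56 i$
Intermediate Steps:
$b = -109055$
$N{\left(d \right)} = -15 + d^{2} - 8 d$
$V{\left(u \right)} = 4554$ ($V{\left(u \right)} = 9 \left(\left(-15 + \left(-18\right)^{2} - -144\right) + 53\right) = 9 \left(\left(-15 + 324 + 144\right) + 53\right) = 9 \left(453 + 53\right) = 9 \cdot 506 = 4554$)
$\sqrt{\frac{V{\left(264 \right)}}{b} - 337055} = \sqrt{\frac{4554}{-109055} - 337055} = \sqrt{4554 \left(- \frac{1}{109055}\right) - 337055} = \sqrt{- \frac{4554}{109055} - 337055} = \sqrt{- \frac{36757537579}{109055}} = \frac{i \sqrt{4008593260677845}}{109055}$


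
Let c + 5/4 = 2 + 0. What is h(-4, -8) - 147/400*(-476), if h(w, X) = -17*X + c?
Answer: 7792/25 ≈ 311.68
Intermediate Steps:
c = ¾ (c = -5/4 + (2 + 0) = -5/4 + 2 = ¾ ≈ 0.75000)
h(w, X) = ¾ - 17*X (h(w, X) = -17*X + ¾ = ¾ - 17*X)
h(-4, -8) - 147/400*(-476) = (¾ - 17*(-8)) - 147/400*(-476) = (¾ + 136) - 147*1/400*(-476) = 547/4 - 147/400*(-476) = 547/4 + 17493/100 = 7792/25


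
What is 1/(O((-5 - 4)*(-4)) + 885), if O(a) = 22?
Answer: 1/907 ≈ 0.0011025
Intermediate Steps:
1/(O((-5 - 4)*(-4)) + 885) = 1/(22 + 885) = 1/907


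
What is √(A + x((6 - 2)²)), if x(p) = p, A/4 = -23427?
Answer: 2*I*√23423 ≈ 306.09*I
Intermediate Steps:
A = -93708 (A = 4*(-23427) = -93708)
√(A + x((6 - 2)²)) = √(-93708 + (6 - 2)²) = √(-93708 + 4²) = √(-93708 + 16) = √(-93692) = 2*I*√23423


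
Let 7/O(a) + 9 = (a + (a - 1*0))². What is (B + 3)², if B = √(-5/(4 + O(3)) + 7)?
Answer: (69 + √3082)²/529 ≈ 29.308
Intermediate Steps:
O(a) = 7/(-9 + 4*a²) (O(a) = 7/(-9 + (a + (a - 1*0))²) = 7/(-9 + (a + (a + 0))²) = 7/(-9 + (a + a)²) = 7/(-9 + (2*a)²) = 7/(-9 + 4*a²))
B = √3082/23 (B = √(-5/(4 + 7/(-9 + 4*3²)) + 7) = √(-5/(4 + 7/(-9 + 4*9)) + 7) = √(-5/(4 + 7/(-9 + 36)) + 7) = √(-5/(4 + 7/27) + 7) = √(-5/(115/27) + 7) = √((27/115)*(-5) + 7) = √(-27/23 + 7) = √(134/23) = √3082/23 ≈ 2.4137)
(B + 3)² = (√3082/23 + 3)² = (3 + √3082/23)²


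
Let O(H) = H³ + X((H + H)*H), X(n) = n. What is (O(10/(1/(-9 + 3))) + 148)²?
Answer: 43535657104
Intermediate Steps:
O(H) = H³ + 2*H² (O(H) = H³ + (H + H)*H = H³ + (2*H)*H = H³ + 2*H²)
(O(10/(1/(-9 + 3))) + 148)² = ((10/(1/(-9 + 3)))²*(2 + 10/(1/(-9 + 3))) + 148)² = ((10/(1/(-6)))²*(2 + 10/(1/(-6))) + 148)² = ((10/(-⅙))²*(2 + 10/(-⅙)) + 148)² = ((10*(-6))²*(2 + 10*(-6)) + 148)² = ((-60)²*(2 - 60) + 148)² = (3600*(-58) + 148)² = (-208800 + 148)² = (-208652)² = 43535657104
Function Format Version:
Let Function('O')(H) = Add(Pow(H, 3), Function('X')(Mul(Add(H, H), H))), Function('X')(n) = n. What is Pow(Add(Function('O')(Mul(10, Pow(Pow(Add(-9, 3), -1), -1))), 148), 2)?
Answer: 43535657104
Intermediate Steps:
Function('O')(H) = Add(Pow(H, 3), Mul(2, Pow(H, 2))) (Function('O')(H) = Add(Pow(H, 3), Mul(Add(H, H), H)) = Add(Pow(H, 3), Mul(Mul(2, H), H)) = Add(Pow(H, 3), Mul(2, Pow(H, 2))))
Pow(Add(Function('O')(Mul(10, Pow(Pow(Add(-9, 3), -1), -1))), 148), 2) = Pow(Add(Mul(Pow(Mul(10, Pow(Pow(Add(-9, 3), -1), -1)), 2), Add(2, Mul(10, Pow(Pow(Add(-9, 3), -1), -1)))), 148), 2) = Pow(Add(Mul(Pow(Mul(10, Pow(Pow(-6, -1), -1)), 2), Add(2, Mul(10, Pow(Pow(-6, -1), -1)))), 148), 2) = Pow(Add(Mul(Pow(Mul(10, Pow(Rational(-1, 6), -1)), 2), Add(2, Mul(10, Pow(Rational(-1, 6), -1)))), 148), 2) = Pow(Add(Mul(Pow(Mul(10, -6), 2), Add(2, Mul(10, -6))), 148), 2) = Pow(Add(Mul(Pow(-60, 2), Add(2, -60)), 148), 2) = Pow(Add(Mul(3600, -58), 148), 2) = Pow(Add(-208800, 148), 2) = Pow(-208652, 2) = 43535657104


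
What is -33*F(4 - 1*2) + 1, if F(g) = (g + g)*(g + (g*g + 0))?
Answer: -791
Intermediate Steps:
F(g) = 2*g*(g + g²) (F(g) = (2*g)*(g + (g² + 0)) = (2*g)*(g + g²) = 2*g*(g + g²))
-33*F(4 - 1*2) + 1 = -66*(4 - 1*2)²*(1 + (4 - 1*2)) + 1 = -66*(4 - 2)²*(1 + (4 - 2)) + 1 = -66*2²*(1 + 2) + 1 = -66*4*3 + 1 = -33*24 + 1 = -792 + 1 = -791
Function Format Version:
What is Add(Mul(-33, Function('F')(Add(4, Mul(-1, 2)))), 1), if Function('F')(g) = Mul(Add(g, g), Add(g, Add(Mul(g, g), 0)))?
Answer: -791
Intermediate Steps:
Function('F')(g) = Mul(2, g, Add(g, Pow(g, 2))) (Function('F')(g) = Mul(Mul(2, g), Add(g, Add(Pow(g, 2), 0))) = Mul(Mul(2, g), Add(g, Pow(g, 2))) = Mul(2, g, Add(g, Pow(g, 2))))
Add(Mul(-33, Function('F')(Add(4, Mul(-1, 2)))), 1) = Add(Mul(-33, Mul(2, Pow(Add(4, Mul(-1, 2)), 2), Add(1, Add(4, Mul(-1, 2))))), 1) = Add(Mul(-33, Mul(2, Pow(Add(4, -2), 2), Add(1, Add(4, -2)))), 1) = Add(Mul(-33, Mul(2, Pow(2, 2), Add(1, 2))), 1) = Add(Mul(-33, Mul(2, 4, 3)), 1) = Add(Mul(-33, 24), 1) = Add(-792, 1) = -791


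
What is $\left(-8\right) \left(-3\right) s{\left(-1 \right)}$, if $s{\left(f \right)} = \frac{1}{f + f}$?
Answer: $-12$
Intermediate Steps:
$s{\left(f \right)} = \frac{1}{2 f}$
$\left(-8\right) \left(-3\right) s{\left(-1 \right)} = \left(-8\right) \left(-3\right) \frac{1}{2 \left(-1\right)} = 24 \cdot \frac{1}{2} \left(-1\right) = 24 \left(- \frac{1}{2}\right) = -12$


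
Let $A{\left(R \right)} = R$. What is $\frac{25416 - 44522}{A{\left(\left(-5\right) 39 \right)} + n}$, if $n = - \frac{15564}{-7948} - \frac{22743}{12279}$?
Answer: $\frac{155385104846}{1585031829} \approx 98.033$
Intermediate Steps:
$n = \frac{862416}{8132791}$ ($n = \left(-15564\right) \left(- \frac{1}{7948}\right) - \frac{7581}{4093} = \frac{3891}{1987} - \frac{7581}{4093} = \frac{862416}{8132791} \approx 0.10604$)
$\frac{25416 - 44522}{A{\left(\left(-5\right) 39 \right)} + n} = \frac{25416 - 44522}{\left(-5\right) 39 + \frac{862416}{8132791}} = - \frac{19106}{-195 + \frac{862416}{8132791}} = - \frac{19106}{- \frac{1585031829}{8132791}} = \left(-19106\right) \left(- \frac{8132791}{1585031829}\right) = \frac{155385104846}{1585031829}$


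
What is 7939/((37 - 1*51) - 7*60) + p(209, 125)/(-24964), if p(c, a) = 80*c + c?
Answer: -102768191/5417188 ≈ -18.971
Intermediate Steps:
p(c, a) = 81*c
7939/((37 - 1*51) - 7*60) + p(209, 125)/(-24964) = 7939/((37 - 1*51) - 7*60) + (81*209)/(-24964) = 7939/((37 - 51) - 420) + 16929*(-1/24964) = 7939/(-14 - 420) - 16929/24964 = 7939/(-434) - 16929/24964 = 7939*(-1/434) - 16929/24964 = -7939/434 - 16929/24964 = -102768191/5417188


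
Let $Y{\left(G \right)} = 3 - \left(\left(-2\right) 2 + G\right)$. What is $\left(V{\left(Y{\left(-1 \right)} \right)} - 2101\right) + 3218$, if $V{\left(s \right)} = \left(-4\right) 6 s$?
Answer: $925$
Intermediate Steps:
$Y{\left(G \right)} = 7 - G$ ($Y{\left(G \right)} = 3 - \left(-4 + G\right) = 7 - G$)
$V{\left(s \right)} = - 24 s$
$\left(V{\left(Y{\left(-1 \right)} \right)} - 2101\right) + 3218 = \left(- 24 \left(7 - -1\right) - 2101\right) + 3218 = \left(- 24 \left(7 + 1\right) - 2101\right) + 3218 = \left(\left(-24\right) 8 - 2101\right) + 3218 = \left(-192 - 2101\right) + 3218 = -2293 + 3218 = 925$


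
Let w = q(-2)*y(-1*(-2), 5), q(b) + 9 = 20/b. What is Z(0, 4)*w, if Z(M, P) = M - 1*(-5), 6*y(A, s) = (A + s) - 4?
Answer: -95/2 ≈ -47.500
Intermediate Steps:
q(b) = -9 + 20/b
y(A, s) = -⅔ + A/6 + s/6 (y(A, s) = ((A + s) - 4)/6 = (-4 + A + s)/6 = -⅔ + A/6 + s/6)
Z(M, P) = 5 + M (Z(M, P) = M + 5 = 5 + M)
w = -19/2 (w = (-9 + 20/(-2))*(-⅔ + (-1*(-2))/6 + (⅙)*5) = (-9 + 20*(-½))*(-⅔ + (⅙)*2 + ⅚) = (-9 - 10)*(-⅔ + ⅓ + ⅚) = -19*½ = -19/2 ≈ -9.5000)
Z(0, 4)*w = (5 + 0)*(-19/2) = 5*(-19/2) = -95/2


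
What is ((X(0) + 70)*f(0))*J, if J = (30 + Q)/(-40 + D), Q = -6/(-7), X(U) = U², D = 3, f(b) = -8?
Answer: 17280/37 ≈ 467.03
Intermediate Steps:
Q = 6/7 (Q = -6*(-⅐) = 6/7 ≈ 0.85714)
J = -216/259 (J = (30 + 6/7)/(-40 + 3) = (216/7)/(-37) = (216/7)*(-1/37) = -216/259 ≈ -0.83398)
((X(0) + 70)*f(0))*J = ((0² + 70)*(-8))*(-216/259) = ((0 + 70)*(-8))*(-216/259) = (70*(-8))*(-216/259) = -560*(-216/259) = 17280/37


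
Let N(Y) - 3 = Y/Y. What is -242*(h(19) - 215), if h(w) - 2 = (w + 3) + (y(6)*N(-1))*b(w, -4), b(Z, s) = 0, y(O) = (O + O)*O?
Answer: 46222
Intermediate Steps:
y(O) = 2*O² (y(O) = (2*O)*O = 2*O²)
N(Y) = 4 (N(Y) = 3 + Y/Y = 3 + 1 = 4)
h(w) = 5 + w (h(w) = 2 + ((w + 3) + ((2*6²)*4)*0) = 2 + ((3 + w) + ((2*36)*4)*0) = 2 + ((3 + w) + (72*4)*0) = 2 + ((3 + w) + 288*0) = 2 + ((3 + w) + 0) = 2 + (3 + w) = 5 + w)
-242*(h(19) - 215) = -242*((5 + 19) - 215) = -242*(24 - 215) = -242*(-191) = 46222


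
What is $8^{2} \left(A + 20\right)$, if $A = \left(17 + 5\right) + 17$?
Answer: $3776$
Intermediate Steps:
$A = 39$ ($A = 22 + 17 = 39$)
$8^{2} \left(A + 20\right) = 8^{2} \left(39 + 20\right) = 64 \cdot 59 = 3776$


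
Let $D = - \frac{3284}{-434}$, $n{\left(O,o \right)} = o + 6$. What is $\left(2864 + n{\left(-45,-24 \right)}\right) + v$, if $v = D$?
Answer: $\frac{619224}{217} \approx 2853.6$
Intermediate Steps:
$n{\left(O,o \right)} = 6 + o$
$D = \frac{1642}{217}$ ($D = \left(-3284\right) \left(- \frac{1}{434}\right) = \frac{1642}{217} \approx 7.5668$)
$v = \frac{1642}{217} \approx 7.5668$
$\left(2864 + n{\left(-45,-24 \right)}\right) + v = \left(2864 + \left(6 - 24\right)\right) + \frac{1642}{217} = \left(2864 - 18\right) + \frac{1642}{217} = 2846 + \frac{1642}{217} = \frac{619224}{217}$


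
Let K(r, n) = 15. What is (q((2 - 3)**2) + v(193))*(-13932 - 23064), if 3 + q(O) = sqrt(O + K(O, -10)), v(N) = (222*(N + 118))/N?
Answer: -2561418060/193 ≈ -1.3272e+7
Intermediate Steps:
v(N) = (26196 + 222*N)/N (v(N) = (222*(118 + N))/N = (26196 + 222*N)/N)
q(O) = -3 + sqrt(15 + O) (q(O) = -3 + sqrt(O + 15) = -3 + sqrt(15 + O))
(q((2 - 3)**2) + v(193))*(-13932 - 23064) = ((-3 + sqrt(15 + (2 - 3)**2)) + (222 + 26196/193))*(-13932 - 23064) = ((-3 + sqrt(15 + (-1)**2)) + (222 + 26196*(1/193)))*(-36996) = ((-3 + sqrt(15 + 1)) + (222 + 26196/193))*(-36996) = ((-3 + sqrt(16)) + 69042/193)*(-36996) = ((-3 + 4) + 69042/193)*(-36996) = (1 + 69042/193)*(-36996) = (69235/193)*(-36996) = -2561418060/193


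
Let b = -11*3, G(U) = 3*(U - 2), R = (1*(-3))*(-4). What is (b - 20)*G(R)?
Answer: -1590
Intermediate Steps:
R = 12 (R = -3*(-4) = 12)
G(U) = -6 + 3*U (G(U) = 3*(-2 + U) = -6 + 3*U)
b = -33
(b - 20)*G(R) = (-33 - 20)*(-6 + 3*12) = -53*(-6 + 36) = -53*30 = -1590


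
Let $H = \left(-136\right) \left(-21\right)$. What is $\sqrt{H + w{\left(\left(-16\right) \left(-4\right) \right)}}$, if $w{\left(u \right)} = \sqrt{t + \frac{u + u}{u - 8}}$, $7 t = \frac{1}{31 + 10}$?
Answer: $\frac{\sqrt{235245864 + 861 \sqrt{20951}}}{287} \approx 53.456$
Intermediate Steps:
$H = 2856$
$t = \frac{1}{287}$ ($t = \frac{1}{7 \left(31 + 10\right)} = \frac{1}{7 \cdot 41} = \frac{1}{7} \cdot \frac{1}{41} = \frac{1}{287} \approx 0.0034843$)
$w{\left(u \right)} = \sqrt{\frac{1}{287} + \frac{2 u}{-8 + u}}$ ($w{\left(u \right)} = \sqrt{\frac{1}{287} + \frac{u + u}{u - 8}} = \sqrt{\frac{1}{287} + \frac{2 u}{-8 + u}}$)
$\sqrt{H + w{\left(\left(-16\right) \left(-4\right) \right)}} = \sqrt{2856 + \frac{\sqrt{287} \sqrt{\frac{-8 + 575 \left(\left(-16\right) \left(-4\right)\right)}{-8 - -64}}}{287}} = \sqrt{2856 + \frac{\sqrt{287} \sqrt{\frac{-8 + 575 \cdot 64}{-8 + 64}}}{287}} = \sqrt{2856 + \frac{\sqrt{287} \sqrt{\frac{-8 + 36800}{56}}}{287}} = \sqrt{2856 + \frac{\sqrt{287} \sqrt{\frac{1}{56} \cdot 36792}}{287}} = \sqrt{2856 + \frac{\sqrt{287} \sqrt{657}}{287}} = \sqrt{2856 + \frac{\sqrt{287} \cdot 3 \sqrt{73}}{287}} = \sqrt{2856 + \frac{3 \sqrt{20951}}{287}}$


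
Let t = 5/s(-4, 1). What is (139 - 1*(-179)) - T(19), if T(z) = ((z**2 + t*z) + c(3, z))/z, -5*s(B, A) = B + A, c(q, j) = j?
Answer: 869/3 ≈ 289.67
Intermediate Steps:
s(B, A) = -A/5 - B/5 (s(B, A) = -(B + A)/5 = -(A + B)/5 = -A/5 - B/5)
t = 25/3 (t = 5/(-1/5*1 - 1/5*(-4)) = 5/(-1/5 + 4/5) = 5/(3/5) = 5*(5/3) = 25/3 ≈ 8.3333)
T(z) = (z**2 + 28*z/3)/z (T(z) = ((z**2 + 25*z/3) + z)/z = (z**2 + 28*z/3)/z)
(139 - 1*(-179)) - T(19) = (139 - 1*(-179)) - (28/3 + 19) = (139 + 179) - 1*85/3 = 318 - 85/3 = 869/3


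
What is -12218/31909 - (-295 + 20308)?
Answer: -638607035/31909 ≈ -20013.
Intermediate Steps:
-12218/31909 - (-295 + 20308) = -12218*1/31909 - 1*20013 = -12218/31909 - 20013 = -638607035/31909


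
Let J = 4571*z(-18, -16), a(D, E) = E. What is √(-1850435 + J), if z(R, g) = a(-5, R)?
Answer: I*√1932713 ≈ 1390.2*I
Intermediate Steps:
z(R, g) = R
J = -82278 (J = 4571*(-18) = -82278)
√(-1850435 + J) = √(-1850435 - 82278) = √(-1932713) = I*√1932713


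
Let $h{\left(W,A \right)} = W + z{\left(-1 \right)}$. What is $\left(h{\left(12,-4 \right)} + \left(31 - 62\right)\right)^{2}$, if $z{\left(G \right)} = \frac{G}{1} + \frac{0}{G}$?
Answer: $400$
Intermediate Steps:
$z{\left(G \right)} = G$ ($z{\left(G \right)} = G 1 + 0 = G + 0 = G$)
$h{\left(W,A \right)} = -1 + W$ ($h{\left(W,A \right)} = W - 1 = -1 + W$)
$\left(h{\left(12,-4 \right)} + \left(31 - 62\right)\right)^{2} = \left(\left(-1 + 12\right) + \left(31 - 62\right)\right)^{2} = \left(11 + \left(31 - 62\right)\right)^{2} = \left(11 - 31\right)^{2} = \left(-20\right)^{2} = 400$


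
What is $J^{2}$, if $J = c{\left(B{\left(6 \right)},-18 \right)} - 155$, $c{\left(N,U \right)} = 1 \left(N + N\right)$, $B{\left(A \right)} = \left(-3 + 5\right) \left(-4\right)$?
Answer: $29241$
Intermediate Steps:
$B{\left(A \right)} = -8$ ($B{\left(A \right)} = 2 \left(-4\right) = -8$)
$c{\left(N,U \right)} = 2 N$ ($c{\left(N,U \right)} = 1 \cdot 2 N = 2 N$)
$J = -171$ ($J = 2 \left(-8\right) - 155 = -16 - 155 = -171$)
$J^{2} = \left(-171\right)^{2} = 29241$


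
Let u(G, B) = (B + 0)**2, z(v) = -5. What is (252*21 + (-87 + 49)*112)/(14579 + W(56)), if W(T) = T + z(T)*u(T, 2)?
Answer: 28/395 ≈ 0.070886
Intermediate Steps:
u(G, B) = B**2
W(T) = -20 + T (W(T) = T - 5*2**2 = T - 5*4 = T - 20 = -20 + T)
(252*21 + (-87 + 49)*112)/(14579 + W(56)) = (252*21 + (-87 + 49)*112)/(14579 + (-20 + 56)) = (5292 - 38*112)/(14579 + 36) = (5292 - 4256)/14615 = 1036*(1/14615) = 28/395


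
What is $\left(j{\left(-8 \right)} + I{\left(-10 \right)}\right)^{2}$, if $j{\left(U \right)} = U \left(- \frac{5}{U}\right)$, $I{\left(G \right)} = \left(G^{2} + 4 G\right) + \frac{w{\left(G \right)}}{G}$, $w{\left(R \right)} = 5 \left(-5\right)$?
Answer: $\frac{13225}{4} \approx 3306.3$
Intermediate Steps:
$w{\left(R \right)} = -25$
$I{\left(G \right)} = G^{2} - \frac{25}{G} + 4 G$ ($I{\left(G \right)} = \left(G^{2} + 4 G\right) - \frac{25}{G} = G^{2} - \frac{25}{G} + 4 G$)
$j{\left(U \right)} = -5$
$\left(j{\left(-8 \right)} + I{\left(-10 \right)}\right)^{2} = \left(-5 + \frac{-25 + \left(-10\right)^{2} \left(4 - 10\right)}{-10}\right)^{2} = \left(-5 - \frac{-25 + 100 \left(-6\right)}{10}\right)^{2} = \left(-5 - \frac{-25 - 600}{10}\right)^{2} = \left(-5 - - \frac{125}{2}\right)^{2} = \left(-5 + \frac{125}{2}\right)^{2} = \left(\frac{115}{2}\right)^{2} = \frac{13225}{4}$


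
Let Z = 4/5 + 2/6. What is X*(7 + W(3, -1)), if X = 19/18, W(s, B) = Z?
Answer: 1159/135 ≈ 8.5852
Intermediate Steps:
Z = 17/15 (Z = 4*(1/5) + 2*(1/6) = 4/5 + 1/3 = 17/15 ≈ 1.1333)
W(s, B) = 17/15
X = 19/18 (X = 19*(1/18) = 19/18 ≈ 1.0556)
X*(7 + W(3, -1)) = 19*(7 + 17/15)/18 = (19/18)*(122/15) = 1159/135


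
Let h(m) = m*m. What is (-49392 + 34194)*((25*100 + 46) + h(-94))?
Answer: -172983636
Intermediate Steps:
h(m) = m²
(-49392 + 34194)*((25*100 + 46) + h(-94)) = (-49392 + 34194)*((25*100 + 46) + (-94)²) = -15198*((2500 + 46) + 8836) = -15198*(2546 + 8836) = -15198*11382 = -172983636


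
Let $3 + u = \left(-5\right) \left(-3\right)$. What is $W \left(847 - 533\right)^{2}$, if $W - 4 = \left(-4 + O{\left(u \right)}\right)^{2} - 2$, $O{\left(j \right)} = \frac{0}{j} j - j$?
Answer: $25437768$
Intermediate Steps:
$u = 12$ ($u = -3 - -15 = -3 + 15 = 12$)
$O{\left(j \right)} = - j$ ($O{\left(j \right)} = 0 j - j = 0 - j = - j$)
$W = 258$ ($W = 4 - \left(2 - \left(-4 - 12\right)^{2}\right) = 4 - \left(2 - \left(-16\right)^{2}\right) = 4 + \left(256 - 2\right) = 4 + 254 = 258$)
$W \left(847 - 533\right)^{2} = 258 \left(847 - 533\right)^{2} = 258 \cdot 314^{2} = 258 \cdot 98596 = 25437768$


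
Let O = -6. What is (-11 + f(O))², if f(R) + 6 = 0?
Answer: 289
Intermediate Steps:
f(R) = -6 (f(R) = -6 + 0 = -6)
(-11 + f(O))² = (-11 - 6)² = (-17)² = 289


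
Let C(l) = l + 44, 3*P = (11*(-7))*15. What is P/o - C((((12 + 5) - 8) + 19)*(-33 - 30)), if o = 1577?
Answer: 2712055/1577 ≈ 1719.8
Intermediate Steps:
P = -385 (P = ((11*(-7))*15)/3 = (-77*15)/3 = (⅓)*(-1155) = -385)
C(l) = 44 + l
P/o - C((((12 + 5) - 8) + 19)*(-33 - 30)) = -385/1577 - (44 + (((12 + 5) - 8) + 19)*(-33 - 30)) = -385*1/1577 - (44 + ((17 - 8) + 19)*(-63)) = -385/1577 - (44 + (9 + 19)*(-63)) = -385/1577 - (44 + 28*(-63)) = -385/1577 - (44 - 1764) = -385/1577 - 1*(-1720) = -385/1577 + 1720 = 2712055/1577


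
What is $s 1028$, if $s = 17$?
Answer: $17476$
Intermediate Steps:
$s 1028 = 17 \cdot 1028 = 17476$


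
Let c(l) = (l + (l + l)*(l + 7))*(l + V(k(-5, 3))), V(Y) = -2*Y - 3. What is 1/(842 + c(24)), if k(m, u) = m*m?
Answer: -1/43006 ≈ -2.3253e-5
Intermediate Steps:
k(m, u) = m²
V(Y) = -3 - 2*Y
c(l) = (-53 + l)*(l + 2*l*(7 + l)) (c(l) = (l + (l + l)*(l + 7))*(l + (-3 - 2*(-5)²)) = (l + (2*l)*(7 + l))*(l + (-3 - 2*25)) = (l + 2*l*(7 + l))*(l + (-3 - 50)) = (l + 2*l*(7 + l))*(l - 53) = (l + 2*l*(7 + l))*(-53 + l) = (-53 + l)*(l + 2*l*(7 + l)))
1/(842 + c(24)) = 1/(842 + 24*(-795 - 91*24 + 2*24²)) = 1/(842 + 24*(-795 - 2184 + 2*576)) = 1/(842 + 24*(-795 - 2184 + 1152)) = 1/(842 + 24*(-1827)) = 1/(842 - 43848) = 1/(-43006) = -1/43006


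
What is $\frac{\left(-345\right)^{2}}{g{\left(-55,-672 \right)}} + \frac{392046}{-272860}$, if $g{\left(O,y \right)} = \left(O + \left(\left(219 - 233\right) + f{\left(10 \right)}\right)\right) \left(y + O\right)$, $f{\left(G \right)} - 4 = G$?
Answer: $\frac{1680120219}{1091030710} \approx 1.5399$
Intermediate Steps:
$f{\left(G \right)} = 4 + G$
$g{\left(O,y \right)} = O \left(O + y\right)$ ($g{\left(O,y \right)} = \left(O + \left(\left(219 - 233\right) + \left(4 + 10\right)\right)\right) \left(y + O\right) = \left(O + \left(-14 + 14\right)\right) \left(O + y\right) = \left(O + 0\right) \left(O + y\right) = O \left(O + y\right)$)
$\frac{\left(-345\right)^{2}}{g{\left(-55,-672 \right)}} + \frac{392046}{-272860} = \frac{\left(-345\right)^{2}}{\left(-55\right) \left(-55 - 672\right)} + \frac{392046}{-272860} = \frac{119025}{\left(-55\right) \left(-727\right)} + 392046 \left(- \frac{1}{272860}\right) = \frac{119025}{39985} - \frac{196023}{136430} = 119025 \cdot \frac{1}{39985} - \frac{196023}{136430} = \frac{23805}{7997} - \frac{196023}{136430} = \frac{1680120219}{1091030710}$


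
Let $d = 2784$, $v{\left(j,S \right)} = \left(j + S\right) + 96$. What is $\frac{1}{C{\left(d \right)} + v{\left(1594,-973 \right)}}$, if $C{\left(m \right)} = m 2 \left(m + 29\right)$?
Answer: $\frac{1}{15663501} \approx 6.3843 \cdot 10^{-8}$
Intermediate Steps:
$v{\left(j,S \right)} = 96 + S + j$ ($v{\left(j,S \right)} = \left(S + j\right) + 96 = 96 + S + j$)
$C{\left(m \right)} = 2 m \left(29 + m\right)$
$\frac{1}{C{\left(d \right)} + v{\left(1594,-973 \right)}} = \frac{1}{2 \cdot 2784 \left(29 + 2784\right) + \left(96 - 973 + 1594\right)} = \frac{1}{2 \cdot 2784 \cdot 2813 + 717} = \frac{1}{15662784 + 717} = \frac{1}{15663501}$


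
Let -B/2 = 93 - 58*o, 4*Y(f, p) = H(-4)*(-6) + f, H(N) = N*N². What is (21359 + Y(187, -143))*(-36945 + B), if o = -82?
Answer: -4011624501/4 ≈ -1.0029e+9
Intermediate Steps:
H(N) = N³
Y(f, p) = 96 + f/4 (Y(f, p) = ((-4)³*(-6) + f)/4 = (-64*(-6) + f)/4 = (384 + f)/4 = 96 + f/4)
B = -9698 (B = -2*(93 - 58*(-82)) = -2*(93 + 4756) = -2*4849 = -9698)
(21359 + Y(187, -143))*(-36945 + B) = (21359 + (96 + (¼)*187))*(-36945 - 9698) = (21359 + (96 + 187/4))*(-46643) = (21359 + 571/4)*(-46643) = (86007/4)*(-46643) = -4011624501/4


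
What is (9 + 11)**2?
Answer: 400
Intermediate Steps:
(9 + 11)**2 = 20**2 = 400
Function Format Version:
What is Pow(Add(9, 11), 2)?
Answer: 400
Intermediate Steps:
Pow(Add(9, 11), 2) = Pow(20, 2) = 400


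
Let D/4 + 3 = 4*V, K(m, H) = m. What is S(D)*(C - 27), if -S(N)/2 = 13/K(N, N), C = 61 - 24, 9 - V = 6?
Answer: -65/9 ≈ -7.2222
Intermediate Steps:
V = 3 (V = 9 - 1*6 = 9 - 6 = 3)
C = 37
D = 36 (D = -12 + 4*(4*3) = -12 + 4*12 = -12 + 48 = 36)
S(N) = -26/N
S(D)*(C - 27) = (-26/36)*(37 - 27) = -26*1/36*10 = -13/18*10 = -65/9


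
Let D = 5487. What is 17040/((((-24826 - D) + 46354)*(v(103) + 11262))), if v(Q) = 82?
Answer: 355/3791023 ≈ 9.3642e-5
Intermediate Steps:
17040/((((-24826 - D) + 46354)*(v(103) + 11262))) = 17040/((((-24826 - 1*5487) + 46354)*(82 + 11262))) = 17040/((((-24826 - 5487) + 46354)*11344)) = 17040/(((-30313 + 46354)*11344)) = 17040/((16041*11344)) = 17040/181969104 = 17040*(1/181969104) = 355/3791023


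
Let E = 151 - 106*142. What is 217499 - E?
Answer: 232400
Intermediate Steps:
E = -14901 (E = 151 - 15052 = -14901)
217499 - E = 217499 - 1*(-14901) = 217499 + 14901 = 232400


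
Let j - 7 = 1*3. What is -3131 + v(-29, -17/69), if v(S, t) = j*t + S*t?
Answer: -215716/69 ≈ -3126.3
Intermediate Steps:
j = 10 (j = 7 + 1*3 = 7 + 3 = 10)
v(S, t) = 10*t + S*t
-3131 + v(-29, -17/69) = -3131 + (-17/69)*(10 - 29) = -3131 - 17*1/69*(-19) = -3131 - 17/69*(-19) = -3131 + 323/69 = -215716/69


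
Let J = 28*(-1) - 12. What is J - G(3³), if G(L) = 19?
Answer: -59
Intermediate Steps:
J = -40 (J = -28 - 12 = -40)
J - G(3³) = -40 - 1*19 = -40 - 19 = -59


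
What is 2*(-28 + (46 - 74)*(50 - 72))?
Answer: 1176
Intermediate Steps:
2*(-28 + (46 - 74)*(50 - 72)) = 2*(-28 - 28*(-22)) = 2*(-28 + 616) = 2*588 = 1176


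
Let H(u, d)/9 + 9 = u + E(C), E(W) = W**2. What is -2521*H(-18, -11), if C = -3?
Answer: 408402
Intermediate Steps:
H(u, d) = 9*u (H(u, d) = -81 + 9*(u + (-3)**2) = -81 + 9*(u + 9) = -81 + 9*(9 + u) = -81 + (81 + 9*u) = 9*u)
-2521*H(-18, -11) = -22689*(-18) = -2521*(-162) = 408402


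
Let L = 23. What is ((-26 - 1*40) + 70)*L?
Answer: 92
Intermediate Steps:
((-26 - 1*40) + 70)*L = ((-26 - 1*40) + 70)*23 = ((-26 - 40) + 70)*23 = (-66 + 70)*23 = 4*23 = 92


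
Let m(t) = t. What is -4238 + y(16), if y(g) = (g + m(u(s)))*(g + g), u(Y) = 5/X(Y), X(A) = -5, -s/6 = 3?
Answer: -3758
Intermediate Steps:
s = -18 (s = -6*3 = -18)
u(Y) = -1 (u(Y) = 5/(-5) = 5*(-⅕) = -1)
y(g) = 2*g*(-1 + g) (y(g) = (g - 1)*(g + g) = (-1 + g)*(2*g) = 2*g*(-1 + g))
-4238 + y(16) = -4238 + 2*16*(-1 + 16) = -4238 + 2*16*15 = -4238 + 480 = -3758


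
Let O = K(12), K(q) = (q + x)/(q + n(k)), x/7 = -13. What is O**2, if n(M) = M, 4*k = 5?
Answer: 99856/2809 ≈ 35.549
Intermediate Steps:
k = 5/4 (k = (1/4)*5 = 5/4 ≈ 1.2500)
x = -91 (x = 7*(-13) = -91)
K(q) = (-91 + q)/(5/4 + q) (K(q) = (q - 91)/(q + 5/4) = (-91 + q)/(5/4 + q))
O = -316/53 (O = 4*(-91 + 12)/(5 + 4*12) = 4*(-79)/(5 + 48) = 4*(-79)/53 = 4*(1/53)*(-79) = -316/53 ≈ -5.9623)
O**2 = (-316/53)**2 = 99856/2809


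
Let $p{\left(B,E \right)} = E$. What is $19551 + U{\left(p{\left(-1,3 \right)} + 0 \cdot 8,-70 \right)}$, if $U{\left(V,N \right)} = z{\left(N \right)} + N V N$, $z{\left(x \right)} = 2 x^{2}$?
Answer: $44051$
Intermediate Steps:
$U{\left(V,N \right)} = 2 N^{2} + V N^{2}$ ($U{\left(V,N \right)} = 2 N^{2} + N V N = 2 N^{2} + V N^{2}$)
$19551 + U{\left(p{\left(-1,3 \right)} + 0 \cdot 8,-70 \right)} = 19551 + \left(-70\right)^{2} \left(2 + \left(3 + 0 \cdot 8\right)\right) = 19551 + 4900 \left(2 + \left(3 + 0\right)\right) = 19551 + 4900 \left(2 + 3\right) = 19551 + 4900 \cdot 5 = 19551 + 24500 = 44051$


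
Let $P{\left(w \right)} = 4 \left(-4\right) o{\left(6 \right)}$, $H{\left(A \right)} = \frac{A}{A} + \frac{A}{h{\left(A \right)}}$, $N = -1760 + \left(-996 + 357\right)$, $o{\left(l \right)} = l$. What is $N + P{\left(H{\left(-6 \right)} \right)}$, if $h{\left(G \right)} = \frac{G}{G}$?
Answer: $-2495$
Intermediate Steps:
$h{\left(G \right)} = 1$
$N = -2399$ ($N = -1760 - 639 = -2399$)
$H{\left(A \right)} = 1 + A$ ($H{\left(A \right)} = \frac{A}{A} + \frac{A}{1} = 1 + A 1 = 1 + A$)
$P{\left(w \right)} = -96$ ($P{\left(w \right)} = 4 \left(-4\right) 6 = \left(-16\right) 6 = -96$)
$N + P{\left(H{\left(-6 \right)} \right)} = -2399 - 96 = -2495$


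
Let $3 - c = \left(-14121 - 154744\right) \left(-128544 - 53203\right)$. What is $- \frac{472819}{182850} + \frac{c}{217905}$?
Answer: $- \frac{374126588824493}{2656261950} \approx -1.4085 \cdot 10^{5}$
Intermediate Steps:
$c = -30690707152$ ($c = 3 - \left(-14121 - 154744\right) \left(-128544 - 53203\right) = 3 - \left(-168865\right) \left(-181747\right) = 3 - 30690707155 = -30690707152$)
$- \frac{472819}{182850} + \frac{c}{217905} = - \frac{472819}{182850} - \frac{30690707152}{217905} = - \frac{374126588824493}{2656261950}$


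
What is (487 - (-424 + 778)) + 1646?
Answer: 1779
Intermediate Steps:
(487 - (-424 + 778)) + 1646 = (487 - 1*354) + 1646 = (487 - 354) + 1646 = 133 + 1646 = 1779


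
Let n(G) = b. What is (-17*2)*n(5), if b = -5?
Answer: 170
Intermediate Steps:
n(G) = -5
(-17*2)*n(5) = -17*2*(-5) = -34*(-5) = 170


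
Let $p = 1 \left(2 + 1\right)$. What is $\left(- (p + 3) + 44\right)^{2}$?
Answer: $1444$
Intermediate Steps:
$p = 3$ ($p = 1 \cdot 3 = 3$)
$\left(- (p + 3) + 44\right)^{2} = \left(- (3 + 3) + 44\right)^{2} = \left(\left(-1\right) 6 + 44\right)^{2} = \left(-6 + 44\right)^{2} = 38^{2} = 1444$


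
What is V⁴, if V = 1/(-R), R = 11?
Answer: 1/14641 ≈ 6.8301e-5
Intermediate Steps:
V = -1/11 (V = 1/(-1*11) = 1/(-11) = -1/11 ≈ -0.090909)
V⁴ = (-1/11)⁴ = 1/14641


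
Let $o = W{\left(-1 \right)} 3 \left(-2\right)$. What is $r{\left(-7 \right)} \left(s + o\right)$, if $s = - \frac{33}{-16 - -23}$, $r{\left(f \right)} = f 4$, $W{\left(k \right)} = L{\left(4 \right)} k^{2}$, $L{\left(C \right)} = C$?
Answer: $804$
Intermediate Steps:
$W{\left(k \right)} = 4 k^{2}$
$r{\left(f \right)} = 4 f$
$s = - \frac{33}{7}$ ($s = - \frac{33}{-16 + 23} = - \frac{33}{7} \approx -4.7143$)
$o = -24$ ($o = 4 \left(-1\right)^{2} \cdot 3 \left(-2\right) = 4 \cdot 1 \cdot 3 \left(-2\right) = 4 \cdot 3 \left(-2\right) = 12 \left(-2\right) = -24$)
$r{\left(-7 \right)} \left(s + o\right) = 4 \left(-7\right) \left(- \frac{33}{7} - 24\right) = \left(-28\right) \left(- \frac{201}{7}\right) = 804$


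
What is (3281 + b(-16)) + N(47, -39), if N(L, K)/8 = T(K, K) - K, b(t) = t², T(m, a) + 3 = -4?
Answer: 3793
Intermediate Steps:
T(m, a) = -7 (T(m, a) = -3 - 4 = -7)
N(L, K) = -56 - 8*K (N(L, K) = 8*(-7 - K) = -56 - 8*K)
(3281 + b(-16)) + N(47, -39) = (3281 + (-16)²) + (-56 - 8*(-39)) = (3281 + 256) + (-56 + 312) = 3537 + 256 = 3793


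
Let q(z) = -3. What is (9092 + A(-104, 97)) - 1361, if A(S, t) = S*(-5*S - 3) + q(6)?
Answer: -46040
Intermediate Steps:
A(S, t) = -3 + S*(-3 - 5*S) (A(S, t) = S*(-5*S - 3) - 3 = S*(-3 - 5*S) - 3 = -3 + S*(-3 - 5*S))
(9092 + A(-104, 97)) - 1361 = (9092 + (-3 - 5*(-104)² - 3*(-104))) - 1361 = (9092 + (-3 - 5*10816 + 312)) - 1361 = (9092 + (-3 - 54080 + 312)) - 1361 = (9092 - 53771) - 1361 = -44679 - 1361 = -46040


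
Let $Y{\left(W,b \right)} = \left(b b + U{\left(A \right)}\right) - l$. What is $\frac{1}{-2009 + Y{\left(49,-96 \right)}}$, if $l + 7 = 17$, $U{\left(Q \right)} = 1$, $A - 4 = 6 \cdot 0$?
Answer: $\frac{1}{7198} \approx 0.00013893$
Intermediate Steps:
$A = 4$ ($A = 4 + 6 \cdot 0 = 4 + 0 = 4$)
$l = 10$ ($l = -7 + 17 = 10$)
$Y{\left(W,b \right)} = -9 + b^{2}$ ($Y{\left(W,b \right)} = \left(b b + 1\right) - 10 = \left(b^{2} + 1\right) - 10 = \left(1 + b^{2}\right) - 10 = -9 + b^{2}$)
$\frac{1}{-2009 + Y{\left(49,-96 \right)}} = \frac{1}{-2009 - \left(9 - \left(-96\right)^{2}\right)} = \frac{1}{-2009 + \left(-9 + 9216\right)} = \frac{1}{-2009 + 9207} = \frac{1}{7198}$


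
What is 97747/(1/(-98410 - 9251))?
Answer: -10523539767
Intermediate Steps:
97747/(1/(-98410 - 9251)) = 97747/(1/(-107661)) = 97747/(-1/107661) = 97747*(-107661) = -10523539767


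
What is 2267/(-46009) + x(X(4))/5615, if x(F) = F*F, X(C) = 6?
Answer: -11072881/258340535 ≈ -0.042862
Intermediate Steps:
x(F) = F²
2267/(-46009) + x(X(4))/5615 = 2267/(-46009) + 6²/5615 = 2267*(-1/46009) + 36*(1/5615) = -2267/46009 + 36/5615 = -11072881/258340535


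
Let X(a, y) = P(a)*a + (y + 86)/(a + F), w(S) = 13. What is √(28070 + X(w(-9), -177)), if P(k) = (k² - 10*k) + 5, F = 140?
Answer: √74496295/51 ≈ 169.24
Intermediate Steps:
P(k) = 5 + k² - 10*k
X(a, y) = a*(5 + a² - 10*a) + (86 + y)/(140 + a) (X(a, y) = (5 + a² - 10*a)*a + (y + 86)/(a + 140) = a*(5 + a² - 10*a) + (86 + y)/(140 + a))
√(28070 + X(w(-9), -177)) = √(28070 + (86 - 177 + 13⁴ - 1395*13² + 130*13³ + 700*13)/(140 + 13)) = √(28070 + (86 - 177 + 28561 - 1395*169 + 130*2197 + 9100)/153) = √(28070 + (86 - 177 + 28561 - 235755 + 285610 + 9100)/153) = √(28070 + (1/153)*87425) = √(28070 + 87425/153) = √(4382135/153) = √74496295/51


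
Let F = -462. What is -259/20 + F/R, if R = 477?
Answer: -44261/3180 ≈ -13.919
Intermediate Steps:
-259/20 + F/R = -259/20 - 462/477 = -259*1/20 - 462*1/477 = -259/20 - 154/159 = -44261/3180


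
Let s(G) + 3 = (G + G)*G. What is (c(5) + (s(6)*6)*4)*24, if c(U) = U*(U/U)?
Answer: 39864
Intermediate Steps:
s(G) = -3 + 2*G² (s(G) = -3 + (G + G)*G = -3 + (2*G)*G = -3 + 2*G²)
c(U) = U (c(U) = U*1 = U)
(c(5) + (s(6)*6)*4)*24 = (5 + ((-3 + 2*6²)*6)*4)*24 = (5 + ((-3 + 2*36)*6)*4)*24 = (5 + ((-3 + 72)*6)*4)*24 = (5 + (69*6)*4)*24 = (5 + 414*4)*24 = (5 + 1656)*24 = 1661*24 = 39864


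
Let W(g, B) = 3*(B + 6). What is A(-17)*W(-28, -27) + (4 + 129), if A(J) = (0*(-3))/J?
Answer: 133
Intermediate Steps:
A(J) = 0 (A(J) = 0/J = 0)
W(g, B) = 18 + 3*B (W(g, B) = 3*(6 + B) = 18 + 3*B)
A(-17)*W(-28, -27) + (4 + 129) = 0*(18 + 3*(-27)) + (4 + 129) = 0*(18 - 81) + 133 = 0*(-63) + 133 = 0 + 133 = 133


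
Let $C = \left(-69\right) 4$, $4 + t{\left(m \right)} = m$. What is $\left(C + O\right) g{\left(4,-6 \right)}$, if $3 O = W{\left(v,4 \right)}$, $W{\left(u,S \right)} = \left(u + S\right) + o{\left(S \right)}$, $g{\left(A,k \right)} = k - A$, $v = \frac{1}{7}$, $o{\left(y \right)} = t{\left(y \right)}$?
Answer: $\frac{57670}{21} \approx 2746.2$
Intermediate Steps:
$t{\left(m \right)} = -4 + m$
$o{\left(y \right)} = -4 + y$
$v = \frac{1}{7} \approx 0.14286$
$W{\left(u,S \right)} = -4 + u + 2 S$ ($W{\left(u,S \right)} = \left(u + S\right) + \left(-4 + S\right) = \left(S + u\right) + \left(-4 + S\right) = -4 + u + 2 S$)
$O = \frac{29}{21}$ ($O = \frac{-4 + \frac{1}{7} + 2 \cdot 4}{3} = \frac{-4 + \frac{1}{7} + 8}{3} = \frac{1}{3} \cdot \frac{29}{7} = \frac{29}{21} \approx 1.381$)
$C = -276$
$\left(C + O\right) g{\left(4,-6 \right)} = \left(-276 + \frac{29}{21}\right) \left(-6 - 4\right) = - \frac{5767 \left(-6 - 4\right)}{21} = \left(- \frac{5767}{21}\right) \left(-10\right) = \frac{57670}{21}$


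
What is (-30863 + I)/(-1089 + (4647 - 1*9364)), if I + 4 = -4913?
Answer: 17890/2903 ≈ 6.1626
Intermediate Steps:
I = -4917 (I = -4 - 4913 = -4917)
(-30863 + I)/(-1089 + (4647 - 1*9364)) = (-30863 - 4917)/(-1089 + (4647 - 1*9364)) = -35780/(-1089 + (4647 - 9364)) = -35780/(-1089 - 4717) = -35780/(-5806) = -35780*(-1/5806) = 17890/2903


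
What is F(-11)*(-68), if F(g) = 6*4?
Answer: -1632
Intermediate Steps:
F(g) = 24
F(-11)*(-68) = 24*(-68) = -1632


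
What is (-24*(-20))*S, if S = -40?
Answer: -19200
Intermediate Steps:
(-24*(-20))*S = -24*(-20)*(-40) = 480*(-40) = -19200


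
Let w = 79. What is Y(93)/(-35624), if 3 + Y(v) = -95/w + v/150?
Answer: 14151/140714800 ≈ 0.00010057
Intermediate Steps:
Y(v) = -332/79 + v/150 (Y(v) = -3 + (-95/79 + v/150) = -332/79 + v/150)
Y(93)/(-35624) = (-332/79 + (1/150)*93)/(-35624) = (-332/79 + 31/50)*(-1/35624) = -14151/3950*(-1/35624) = 14151/140714800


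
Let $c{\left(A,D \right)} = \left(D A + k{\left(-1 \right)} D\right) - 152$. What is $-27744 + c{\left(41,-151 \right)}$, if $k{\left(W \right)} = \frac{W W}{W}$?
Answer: $-33936$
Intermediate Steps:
$k{\left(W \right)} = W$ ($k{\left(W \right)} = \frac{W^{2}}{W} = W$)
$c{\left(A,D \right)} = -152 - D + A D$ ($c{\left(A,D \right)} = \left(D A - D\right) - 152 = \left(A D - D\right) - 152 = \left(- D + A D\right) - 152 = -152 - D + A D$)
$-27744 + c{\left(41,-151 \right)} = -27744 - 6192 = -33936$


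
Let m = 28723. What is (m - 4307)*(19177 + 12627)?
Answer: 776526464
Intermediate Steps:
(m - 4307)*(19177 + 12627) = (28723 - 4307)*(19177 + 12627) = 24416*31804 = 776526464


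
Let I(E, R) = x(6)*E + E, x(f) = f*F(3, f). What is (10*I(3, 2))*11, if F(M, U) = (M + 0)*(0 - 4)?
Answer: -23430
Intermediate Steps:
F(M, U) = -4*M (F(M, U) = M*(-4) = -4*M)
x(f) = -12*f (x(f) = f*(-4*3) = f*(-12) = -12*f)
I(E, R) = -71*E (I(E, R) = (-12*6)*E + E = -72*E + E = -71*E)
(10*I(3, 2))*11 = (10*(-71*3))*11 = (10*(-213))*11 = -2130*11 = -23430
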